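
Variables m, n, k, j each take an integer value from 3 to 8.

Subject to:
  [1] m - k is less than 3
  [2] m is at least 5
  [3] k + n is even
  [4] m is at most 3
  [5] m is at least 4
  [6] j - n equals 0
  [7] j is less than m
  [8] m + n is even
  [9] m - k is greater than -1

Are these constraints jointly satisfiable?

From constraint 2: m ≥ 5. From constraint 4: m ≤ 3. But 3 < 5, so no value of m works.

Unsatisfiable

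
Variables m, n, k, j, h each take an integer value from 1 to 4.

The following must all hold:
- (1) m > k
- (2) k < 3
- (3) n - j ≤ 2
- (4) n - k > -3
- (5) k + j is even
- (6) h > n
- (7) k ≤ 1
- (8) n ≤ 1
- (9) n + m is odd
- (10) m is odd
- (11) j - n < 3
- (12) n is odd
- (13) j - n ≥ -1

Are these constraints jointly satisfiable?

Constraint 12 makes n odd and constraint 10 makes m odd, so n + m must be even. Constraint 9 says n + m is odd — contradiction.

Unsatisfiable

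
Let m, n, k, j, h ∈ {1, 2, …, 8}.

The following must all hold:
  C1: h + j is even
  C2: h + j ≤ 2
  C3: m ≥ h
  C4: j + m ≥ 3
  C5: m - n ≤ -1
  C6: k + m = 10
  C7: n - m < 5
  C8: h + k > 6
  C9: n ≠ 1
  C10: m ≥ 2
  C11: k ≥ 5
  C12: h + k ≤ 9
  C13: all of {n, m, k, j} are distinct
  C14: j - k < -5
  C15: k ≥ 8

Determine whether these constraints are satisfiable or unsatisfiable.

Setting (m, n, k, j, h) = (2, 6, 8, 1, 1) satisfies everything: constraint 2: h + j = 2; constraint 4: j + m = 3; constraint 5: m - n = -4, and the others follow.

Satisfiable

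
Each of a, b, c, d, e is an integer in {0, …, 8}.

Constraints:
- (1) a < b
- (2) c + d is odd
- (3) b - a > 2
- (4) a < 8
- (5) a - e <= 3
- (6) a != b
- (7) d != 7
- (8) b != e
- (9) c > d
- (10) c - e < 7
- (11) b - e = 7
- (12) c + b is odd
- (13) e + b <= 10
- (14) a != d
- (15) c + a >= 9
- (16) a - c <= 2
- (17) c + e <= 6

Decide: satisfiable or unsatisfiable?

One satisfying assignment is a = 4, b = 8, c = 5, d = 0, e = 1.
For the less obvious constraints — constraint 3: b - a = 4; constraint 5: a - e = 3; constraint 10: c - e = 4 — and the others hold by inspection.

Satisfiable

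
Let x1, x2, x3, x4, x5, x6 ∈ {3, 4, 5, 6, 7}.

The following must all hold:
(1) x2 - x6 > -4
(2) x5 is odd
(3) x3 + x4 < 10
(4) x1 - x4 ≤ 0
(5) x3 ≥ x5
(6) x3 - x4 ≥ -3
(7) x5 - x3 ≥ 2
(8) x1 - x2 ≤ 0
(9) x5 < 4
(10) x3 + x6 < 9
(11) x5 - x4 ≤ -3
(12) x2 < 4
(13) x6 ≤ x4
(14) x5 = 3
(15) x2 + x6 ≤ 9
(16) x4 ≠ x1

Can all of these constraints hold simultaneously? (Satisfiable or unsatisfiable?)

Unsatisfiable

Constraints 6, 7, and 11 give x3 − x4 ≥ -3, x4 − x5 ≥ 3, x5 − x3 ≥ 2.
Adding all 3 inequalities: the left sides telescope to 0, and the right sides sum to (-3) + 3 + 2 = 2. So 0 ≥ 2, which is false.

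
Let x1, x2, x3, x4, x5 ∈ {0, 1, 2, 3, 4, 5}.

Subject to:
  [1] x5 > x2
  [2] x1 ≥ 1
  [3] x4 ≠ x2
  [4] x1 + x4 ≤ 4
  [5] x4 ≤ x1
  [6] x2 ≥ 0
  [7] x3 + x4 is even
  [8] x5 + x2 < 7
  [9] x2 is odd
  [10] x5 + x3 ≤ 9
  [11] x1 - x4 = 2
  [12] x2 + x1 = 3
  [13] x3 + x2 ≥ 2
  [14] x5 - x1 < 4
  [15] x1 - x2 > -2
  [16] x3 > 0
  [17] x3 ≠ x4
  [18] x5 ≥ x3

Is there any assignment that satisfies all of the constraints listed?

Satisfiable

Setting (x1, x2, x3, x4, x5) = (2, 1, 2, 0, 5) satisfies everything: constraint 4: x1 + x4 = 2; constraint 8: x5 + x2 = 6; constraint 10: x5 + x3 = 7, and the others follow.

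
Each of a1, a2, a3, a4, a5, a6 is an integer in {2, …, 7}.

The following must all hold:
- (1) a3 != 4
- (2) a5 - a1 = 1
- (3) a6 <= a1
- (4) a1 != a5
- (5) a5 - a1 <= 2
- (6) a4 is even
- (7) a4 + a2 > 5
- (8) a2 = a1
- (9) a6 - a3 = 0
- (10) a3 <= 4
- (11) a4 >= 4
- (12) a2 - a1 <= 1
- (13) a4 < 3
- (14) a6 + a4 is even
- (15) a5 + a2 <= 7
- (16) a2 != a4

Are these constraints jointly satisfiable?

Unsatisfiable

From constraint 11: a4 ≥ 4. From constraint 13: a4 ≤ 2. But 2 < 4, so no value of a4 works.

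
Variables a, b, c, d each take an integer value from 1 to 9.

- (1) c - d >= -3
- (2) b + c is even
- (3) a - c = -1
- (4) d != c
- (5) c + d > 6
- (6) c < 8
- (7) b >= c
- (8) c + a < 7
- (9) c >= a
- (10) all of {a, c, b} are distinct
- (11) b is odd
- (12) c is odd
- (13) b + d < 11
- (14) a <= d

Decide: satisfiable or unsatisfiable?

Satisfiable

One satisfying assignment is a = 2, b = 5, c = 3, d = 5.
For the less obvious constraints — constraint 1: c - d = -2; constraint 3: a - c = -1 — and the others hold by inspection.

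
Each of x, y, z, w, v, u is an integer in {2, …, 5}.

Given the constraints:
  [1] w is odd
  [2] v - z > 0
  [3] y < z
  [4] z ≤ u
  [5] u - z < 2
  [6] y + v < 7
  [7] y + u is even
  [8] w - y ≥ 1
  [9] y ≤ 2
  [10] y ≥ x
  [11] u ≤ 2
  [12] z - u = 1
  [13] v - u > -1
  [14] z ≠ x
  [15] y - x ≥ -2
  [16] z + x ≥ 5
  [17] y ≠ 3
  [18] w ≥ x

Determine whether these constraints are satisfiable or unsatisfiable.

Unsatisfiable

From constraints 4 and 11: z ≤ u ≤ 2. From constraints 9 and 10: x ≤ y ≤ 2. Hence z + x ≤ 4. But constraint 16 requires z + x ≥ 5, and 5 > 4. Contradiction.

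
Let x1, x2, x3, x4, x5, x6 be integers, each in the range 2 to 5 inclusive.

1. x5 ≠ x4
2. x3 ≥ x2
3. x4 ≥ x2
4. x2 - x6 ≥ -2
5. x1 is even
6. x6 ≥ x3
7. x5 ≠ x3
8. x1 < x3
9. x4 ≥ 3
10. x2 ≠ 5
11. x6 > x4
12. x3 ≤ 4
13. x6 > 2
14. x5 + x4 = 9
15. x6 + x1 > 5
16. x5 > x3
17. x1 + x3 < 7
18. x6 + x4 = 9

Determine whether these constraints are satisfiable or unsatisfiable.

Try x1 = 2, x2 = 3, x3 = 3, x4 = 4, x5 = 5, x6 = 5.
Check constraint 4: x2 - x6 = -2; constraint 14: x5 + x4 = 9; constraint 15: x6 + x1 = 7. The remaining constraints are straightforward to verify.

Satisfiable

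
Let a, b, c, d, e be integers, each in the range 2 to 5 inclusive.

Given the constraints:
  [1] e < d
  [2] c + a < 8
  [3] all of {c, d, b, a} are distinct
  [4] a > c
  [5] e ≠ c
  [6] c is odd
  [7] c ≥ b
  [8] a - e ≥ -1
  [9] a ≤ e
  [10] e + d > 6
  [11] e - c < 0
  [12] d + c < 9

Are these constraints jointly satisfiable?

Unsatisfiable

Constraints 4, 9, and 11 give a ≤ e, e < c, c < a. Chaining: a ≤ e < c < a, which forces a < a — impossible.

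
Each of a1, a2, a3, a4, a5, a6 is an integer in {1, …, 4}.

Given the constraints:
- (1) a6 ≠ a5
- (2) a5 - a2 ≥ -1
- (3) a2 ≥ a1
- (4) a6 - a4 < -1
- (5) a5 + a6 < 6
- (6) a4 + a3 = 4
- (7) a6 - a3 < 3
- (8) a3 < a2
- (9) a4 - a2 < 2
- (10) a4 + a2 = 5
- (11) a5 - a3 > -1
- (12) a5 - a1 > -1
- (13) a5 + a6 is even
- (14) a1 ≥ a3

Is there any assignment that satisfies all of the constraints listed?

Satisfiable

The assignment a1 = 1, a2 = 2, a3 = 1, a4 = 3, a5 = 3, a6 = 1 works:
  constraint 2 holds since a5 - a2 = 1.
  constraint 4 holds since a6 - a4 = -2.
The rest check out directly.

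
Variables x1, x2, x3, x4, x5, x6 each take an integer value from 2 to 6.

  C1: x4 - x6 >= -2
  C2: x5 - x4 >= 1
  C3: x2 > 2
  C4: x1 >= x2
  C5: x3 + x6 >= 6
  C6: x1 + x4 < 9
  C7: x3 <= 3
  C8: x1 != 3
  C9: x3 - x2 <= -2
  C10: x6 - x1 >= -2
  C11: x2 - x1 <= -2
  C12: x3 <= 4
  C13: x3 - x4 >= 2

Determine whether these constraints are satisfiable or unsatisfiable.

Unsatisfiable

Constraints 1, 9, 10, 11, and 13 give x4 − x6 ≥ -2, x6 − x1 ≥ -2, x1 − x2 ≥ 2, x2 − x3 ≥ 2, x3 − x4 ≥ 2.
Adding all 5 inequalities: the left sides telescope to 0, and the right sides sum to (-2) + (-2) + 2 + 2 + 2 = 2. So 0 ≥ 2, which is false.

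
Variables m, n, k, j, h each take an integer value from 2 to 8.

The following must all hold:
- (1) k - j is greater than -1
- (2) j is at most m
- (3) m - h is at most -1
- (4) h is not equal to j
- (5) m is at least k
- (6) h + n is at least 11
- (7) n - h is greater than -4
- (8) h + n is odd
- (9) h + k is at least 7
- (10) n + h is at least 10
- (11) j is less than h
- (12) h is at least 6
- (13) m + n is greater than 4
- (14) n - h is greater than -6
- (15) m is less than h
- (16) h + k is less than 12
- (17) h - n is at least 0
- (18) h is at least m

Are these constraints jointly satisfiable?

The assignment m = 3, n = 4, k = 2, j = 2, h = 7 works:
  constraint 1 holds since k - j = 0.
  constraint 3 holds since m - h = -4.
  constraint 6 holds since h + n = 11.
The rest check out directly.

Satisfiable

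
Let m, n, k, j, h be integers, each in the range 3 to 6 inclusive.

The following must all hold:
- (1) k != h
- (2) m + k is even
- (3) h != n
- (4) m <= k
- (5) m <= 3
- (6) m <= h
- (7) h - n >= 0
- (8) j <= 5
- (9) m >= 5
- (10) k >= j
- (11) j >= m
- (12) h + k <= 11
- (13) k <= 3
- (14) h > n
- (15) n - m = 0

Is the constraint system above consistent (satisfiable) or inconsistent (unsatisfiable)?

Unsatisfiable

From constraints 9 and 11: j ≥ m and m ≥ 5, so j ≥ 5. From constraints 10 and 13: j ≤ k and k ≤ 3, so j ≤ 3. But 3 < 5, so no value of j works.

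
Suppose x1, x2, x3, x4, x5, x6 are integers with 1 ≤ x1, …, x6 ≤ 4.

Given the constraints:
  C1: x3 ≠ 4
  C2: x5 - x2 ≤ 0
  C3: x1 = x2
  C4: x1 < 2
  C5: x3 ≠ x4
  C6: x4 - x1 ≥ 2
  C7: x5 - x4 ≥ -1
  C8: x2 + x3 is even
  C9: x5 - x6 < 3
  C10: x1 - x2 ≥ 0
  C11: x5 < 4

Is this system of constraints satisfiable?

Constraints 2, 6, 7, and 10 give x2 − x5 ≥ 0, x5 − x4 ≥ -1, x4 − x1 ≥ 2, x1 − x2 ≥ 0.
Adding all 4 inequalities: the left sides telescope to 0, and the right sides sum to 0 + (-1) + 2 + 0 = 1. So 0 ≥ 1, which is false.

Unsatisfiable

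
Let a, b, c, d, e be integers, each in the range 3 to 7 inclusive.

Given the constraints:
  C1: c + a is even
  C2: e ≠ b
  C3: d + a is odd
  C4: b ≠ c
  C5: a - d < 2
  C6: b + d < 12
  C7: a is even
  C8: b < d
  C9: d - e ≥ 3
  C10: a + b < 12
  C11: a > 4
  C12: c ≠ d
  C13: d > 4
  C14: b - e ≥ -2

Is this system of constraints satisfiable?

One satisfying assignment is a = 6, b = 4, c = 6, d = 7, e = 3.
For the less obvious constraints — constraint 5: a - d = -1; constraint 6: b + d = 11; constraint 9: d - e = 4 — and the others hold by inspection.

Satisfiable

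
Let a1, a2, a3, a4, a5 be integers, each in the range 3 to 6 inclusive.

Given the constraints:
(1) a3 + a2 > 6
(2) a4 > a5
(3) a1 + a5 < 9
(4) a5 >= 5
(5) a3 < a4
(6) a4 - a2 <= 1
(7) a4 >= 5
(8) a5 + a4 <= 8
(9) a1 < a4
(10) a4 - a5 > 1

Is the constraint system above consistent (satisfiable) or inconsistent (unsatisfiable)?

From constraint 4: a5 ≥ 5. From constraint 7: a4 ≥ 5. Hence a5 + a4 ≥ 10. But constraint 8 requires a5 + a4 ≤ 8, and 8 < 10. Contradiction.

Unsatisfiable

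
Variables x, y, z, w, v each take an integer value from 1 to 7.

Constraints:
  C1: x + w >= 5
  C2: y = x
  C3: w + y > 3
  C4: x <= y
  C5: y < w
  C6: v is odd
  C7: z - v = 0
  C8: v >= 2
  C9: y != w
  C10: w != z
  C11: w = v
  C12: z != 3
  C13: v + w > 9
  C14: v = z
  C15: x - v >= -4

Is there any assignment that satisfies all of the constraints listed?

Unsatisfiable

From constraints 11 and 14, w = v = z, so w = z. But constraint 10 says w ≠ z. Contradiction.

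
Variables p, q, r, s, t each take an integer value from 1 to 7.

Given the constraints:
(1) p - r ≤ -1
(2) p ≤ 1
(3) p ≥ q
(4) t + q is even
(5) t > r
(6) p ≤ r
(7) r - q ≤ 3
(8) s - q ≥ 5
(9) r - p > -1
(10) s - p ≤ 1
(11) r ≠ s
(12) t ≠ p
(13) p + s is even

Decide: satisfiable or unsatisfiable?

Constraints 1, 7, 8, and 10 give p − s ≥ -1, s − q ≥ 5, q − r ≥ -3, r − p ≥ 1.
Adding all 4 inequalities: the left sides telescope to 0, and the right sides sum to (-1) + 5 + (-3) + 1 = 2. So 0 ≥ 2, which is false.

Unsatisfiable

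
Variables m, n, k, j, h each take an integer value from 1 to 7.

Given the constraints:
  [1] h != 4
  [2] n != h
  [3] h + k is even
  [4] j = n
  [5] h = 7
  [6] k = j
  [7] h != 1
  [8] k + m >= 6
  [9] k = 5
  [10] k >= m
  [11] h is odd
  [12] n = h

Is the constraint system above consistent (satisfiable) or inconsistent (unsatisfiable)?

Unsatisfiable

Constraint 9 fixes k = 5 and constraint 5 fixes h = 7. Constraints 4, 6, and 12 give k = j = n = h, so k = h. But 5 ≠ 7 — contradiction.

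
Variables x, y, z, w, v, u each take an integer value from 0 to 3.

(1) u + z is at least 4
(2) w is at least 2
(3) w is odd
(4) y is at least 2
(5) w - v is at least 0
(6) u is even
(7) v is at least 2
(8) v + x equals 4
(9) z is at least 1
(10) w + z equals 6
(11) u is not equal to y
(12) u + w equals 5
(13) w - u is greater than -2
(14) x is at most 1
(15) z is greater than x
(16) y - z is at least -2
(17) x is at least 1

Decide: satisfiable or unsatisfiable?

The assignment x = 1, y = 3, z = 3, w = 3, v = 3, u = 2 works:
  constraint 1 holds since u + z = 5.
  constraint 5 holds since w - v = 0.
  constraint 8 holds since v + x = 4.
The rest check out directly.

Satisfiable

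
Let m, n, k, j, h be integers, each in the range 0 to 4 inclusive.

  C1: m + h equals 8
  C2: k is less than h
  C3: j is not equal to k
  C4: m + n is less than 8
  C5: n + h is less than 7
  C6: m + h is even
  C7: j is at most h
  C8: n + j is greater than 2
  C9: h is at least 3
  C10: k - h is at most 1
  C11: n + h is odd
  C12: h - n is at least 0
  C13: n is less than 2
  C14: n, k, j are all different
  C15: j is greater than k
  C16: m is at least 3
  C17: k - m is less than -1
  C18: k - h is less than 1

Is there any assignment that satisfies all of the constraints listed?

Try m = 4, n = 1, k = 2, j = 4, h = 4.
Check constraint 1: m + h = 8; constraint 4: m + n = 5. The remaining constraints are straightforward to verify.

Satisfiable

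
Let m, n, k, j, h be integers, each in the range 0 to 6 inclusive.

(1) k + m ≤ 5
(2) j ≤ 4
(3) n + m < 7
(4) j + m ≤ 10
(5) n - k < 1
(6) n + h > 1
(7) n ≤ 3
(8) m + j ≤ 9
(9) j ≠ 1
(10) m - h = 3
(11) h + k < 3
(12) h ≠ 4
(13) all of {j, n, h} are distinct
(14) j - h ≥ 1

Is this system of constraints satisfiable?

Satisfiable

Setting (m, n, k, j, h) = (5, 0, 0, 4, 2) satisfies everything: constraint 1: k + m = 5; constraint 3: n + m = 5, and the others follow.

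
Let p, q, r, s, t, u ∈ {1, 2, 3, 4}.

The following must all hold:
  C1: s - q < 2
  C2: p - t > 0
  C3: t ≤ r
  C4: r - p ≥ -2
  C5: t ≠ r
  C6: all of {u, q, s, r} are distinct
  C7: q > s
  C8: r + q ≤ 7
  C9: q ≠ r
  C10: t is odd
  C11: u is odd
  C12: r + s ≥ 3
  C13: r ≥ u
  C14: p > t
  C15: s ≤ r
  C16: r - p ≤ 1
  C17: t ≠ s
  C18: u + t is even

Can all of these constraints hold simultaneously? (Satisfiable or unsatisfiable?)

Satisfiable

Setting (p, q, r, s, t, u) = (4, 3, 4, 2, 1, 1) satisfies everything: constraint 1: s - q = -1; constraint 2: p - t = 3, and the others follow.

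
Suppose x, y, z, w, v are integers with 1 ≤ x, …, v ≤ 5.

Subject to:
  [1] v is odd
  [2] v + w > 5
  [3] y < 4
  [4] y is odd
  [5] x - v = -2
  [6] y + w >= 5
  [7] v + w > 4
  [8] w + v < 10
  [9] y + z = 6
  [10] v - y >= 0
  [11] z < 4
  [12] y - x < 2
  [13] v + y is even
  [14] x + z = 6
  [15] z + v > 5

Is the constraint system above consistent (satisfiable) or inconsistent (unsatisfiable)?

The assignment x = 3, y = 3, z = 3, w = 2, v = 5 works:
  constraint 2 holds since v + w = 7.
  constraint 5 holds since x - v = -2.
  constraint 6 holds since y + w = 5.
The rest check out directly.

Satisfiable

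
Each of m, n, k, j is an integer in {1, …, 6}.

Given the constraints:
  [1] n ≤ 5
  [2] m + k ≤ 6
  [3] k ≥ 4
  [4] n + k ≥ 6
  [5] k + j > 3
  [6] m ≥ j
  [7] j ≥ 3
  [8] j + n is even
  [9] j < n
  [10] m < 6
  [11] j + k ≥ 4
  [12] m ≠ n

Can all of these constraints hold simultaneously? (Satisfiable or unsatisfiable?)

Unsatisfiable

From constraints 6 and 7: m ≥ j ≥ 3. From constraint 3: k ≥ 4. Hence m + k ≥ 7. But constraint 2 requires m + k ≤ 6, and 6 < 7. Contradiction.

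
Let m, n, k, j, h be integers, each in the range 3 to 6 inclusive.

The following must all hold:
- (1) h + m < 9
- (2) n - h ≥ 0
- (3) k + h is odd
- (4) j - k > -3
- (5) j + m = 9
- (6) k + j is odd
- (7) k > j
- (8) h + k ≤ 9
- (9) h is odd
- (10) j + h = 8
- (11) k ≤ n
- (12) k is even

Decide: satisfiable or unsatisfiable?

Try m = 4, n = 6, k = 6, j = 5, h = 3.
Check constraint 1: h + m = 7; constraint 2: n - h = 3. The remaining constraints are straightforward to verify.

Satisfiable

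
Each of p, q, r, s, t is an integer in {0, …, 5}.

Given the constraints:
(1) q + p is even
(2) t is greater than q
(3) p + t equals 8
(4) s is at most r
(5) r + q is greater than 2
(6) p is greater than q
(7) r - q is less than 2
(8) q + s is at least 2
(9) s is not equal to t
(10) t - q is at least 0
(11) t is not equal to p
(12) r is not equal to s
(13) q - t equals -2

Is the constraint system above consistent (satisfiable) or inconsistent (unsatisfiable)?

Satisfiable

One satisfying assignment is p = 5, q = 1, r = 2, s = 1, t = 3.
For the less obvious constraints — constraint 3: p + t = 8; constraint 5: r + q = 3 — and the others hold by inspection.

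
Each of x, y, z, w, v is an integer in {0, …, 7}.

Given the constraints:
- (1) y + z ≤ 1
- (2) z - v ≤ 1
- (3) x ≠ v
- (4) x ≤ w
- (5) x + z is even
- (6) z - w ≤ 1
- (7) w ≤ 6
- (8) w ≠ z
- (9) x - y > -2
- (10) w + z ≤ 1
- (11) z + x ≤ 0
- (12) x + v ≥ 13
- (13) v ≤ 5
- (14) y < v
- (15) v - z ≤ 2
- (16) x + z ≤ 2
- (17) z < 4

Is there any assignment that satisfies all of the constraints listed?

Unsatisfiable

From constraints 4 and 7: x ≤ w ≤ 6. From constraint 13: v ≤ 5. Hence x + v ≤ 11. But constraint 12 requires x + v ≥ 13, and 13 > 11. Contradiction.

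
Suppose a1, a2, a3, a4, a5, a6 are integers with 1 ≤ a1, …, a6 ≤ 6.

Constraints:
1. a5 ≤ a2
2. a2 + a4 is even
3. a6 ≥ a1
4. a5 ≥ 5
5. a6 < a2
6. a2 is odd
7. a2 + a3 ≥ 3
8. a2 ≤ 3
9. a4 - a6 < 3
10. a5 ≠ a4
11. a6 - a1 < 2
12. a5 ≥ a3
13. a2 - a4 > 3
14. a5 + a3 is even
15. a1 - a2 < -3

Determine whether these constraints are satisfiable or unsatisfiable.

Unsatisfiable

From constraint 4: a5 ≥ 5. From constraints 1 and 8: a5 ≤ a2 and a2 ≤ 3, so a5 ≤ 3. But 3 < 5, so no value of a5 works.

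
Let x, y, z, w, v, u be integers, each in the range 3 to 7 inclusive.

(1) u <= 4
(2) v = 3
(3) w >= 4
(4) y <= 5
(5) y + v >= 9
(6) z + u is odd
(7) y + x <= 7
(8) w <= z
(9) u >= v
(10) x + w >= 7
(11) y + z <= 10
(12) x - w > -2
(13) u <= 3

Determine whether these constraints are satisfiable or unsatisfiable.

Unsatisfiable

From constraint 4: y ≤ 5. From constraints 9 and 13: v ≤ u ≤ 3. Hence y + v ≤ 8. But constraint 5 requires y + v ≥ 9, and 9 > 8. Contradiction.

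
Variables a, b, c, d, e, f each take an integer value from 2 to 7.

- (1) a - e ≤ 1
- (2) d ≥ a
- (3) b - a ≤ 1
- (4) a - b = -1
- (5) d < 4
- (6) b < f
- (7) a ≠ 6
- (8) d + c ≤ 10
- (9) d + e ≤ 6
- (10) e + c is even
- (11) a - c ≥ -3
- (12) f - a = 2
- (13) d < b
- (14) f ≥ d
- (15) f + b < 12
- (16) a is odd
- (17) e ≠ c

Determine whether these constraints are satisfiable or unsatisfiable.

Satisfiable

Try a = 3, b = 4, c = 5, d = 3, e = 3, f = 5.
Check constraint 1: a - e = 0; constraint 3: b - a = 1; constraint 4: a - b = -1. The remaining constraints are straightforward to verify.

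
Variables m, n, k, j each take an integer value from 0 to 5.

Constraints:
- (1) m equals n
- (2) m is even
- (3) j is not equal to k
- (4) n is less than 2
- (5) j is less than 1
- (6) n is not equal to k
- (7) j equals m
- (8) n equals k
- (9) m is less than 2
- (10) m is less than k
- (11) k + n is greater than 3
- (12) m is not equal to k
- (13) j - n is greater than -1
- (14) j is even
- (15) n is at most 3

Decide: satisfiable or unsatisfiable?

From constraints 1, 7, and 8, j = m = n = k, so j = k. But constraint 3 says j ≠ k. Contradiction.

Unsatisfiable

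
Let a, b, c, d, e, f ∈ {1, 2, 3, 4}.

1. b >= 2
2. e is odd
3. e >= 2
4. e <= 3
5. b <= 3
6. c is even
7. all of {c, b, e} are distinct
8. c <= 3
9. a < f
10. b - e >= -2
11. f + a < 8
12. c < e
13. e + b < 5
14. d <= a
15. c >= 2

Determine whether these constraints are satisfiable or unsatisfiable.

Unsatisfiable

Constraints 1, 3, 4, 5, 8, and 15 confine each of c, b, e to the 2 values {2, 3}.
Constraint 7 requires all 3 of them to be distinct, but only 2 values are available — impossible by the pigeonhole principle.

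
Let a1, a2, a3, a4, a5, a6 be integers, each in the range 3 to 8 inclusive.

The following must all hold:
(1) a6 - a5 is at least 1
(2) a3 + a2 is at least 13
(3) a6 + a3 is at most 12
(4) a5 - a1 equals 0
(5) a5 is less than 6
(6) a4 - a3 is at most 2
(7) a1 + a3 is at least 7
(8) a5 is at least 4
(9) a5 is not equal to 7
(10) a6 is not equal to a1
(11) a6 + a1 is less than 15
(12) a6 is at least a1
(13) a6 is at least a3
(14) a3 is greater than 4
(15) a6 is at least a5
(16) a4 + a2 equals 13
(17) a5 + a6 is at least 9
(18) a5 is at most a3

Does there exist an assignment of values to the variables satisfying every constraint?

Satisfiable

The assignment a1 = 5, a2 = 8, a3 = 5, a4 = 5, a5 = 5, a6 = 7 works:
  constraint 1 holds since a6 - a5 = 2.
  constraint 2 holds since a3 + a2 = 13.
  constraint 3 holds since a6 + a3 = 12.
The rest check out directly.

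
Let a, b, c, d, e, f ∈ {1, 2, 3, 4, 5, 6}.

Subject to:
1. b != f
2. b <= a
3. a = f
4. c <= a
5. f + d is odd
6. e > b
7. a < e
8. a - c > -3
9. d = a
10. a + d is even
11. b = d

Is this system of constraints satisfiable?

From constraints 3, 9, and 11, b = d = a = f, so b = f. But constraint 1 says b ≠ f. Contradiction.

Unsatisfiable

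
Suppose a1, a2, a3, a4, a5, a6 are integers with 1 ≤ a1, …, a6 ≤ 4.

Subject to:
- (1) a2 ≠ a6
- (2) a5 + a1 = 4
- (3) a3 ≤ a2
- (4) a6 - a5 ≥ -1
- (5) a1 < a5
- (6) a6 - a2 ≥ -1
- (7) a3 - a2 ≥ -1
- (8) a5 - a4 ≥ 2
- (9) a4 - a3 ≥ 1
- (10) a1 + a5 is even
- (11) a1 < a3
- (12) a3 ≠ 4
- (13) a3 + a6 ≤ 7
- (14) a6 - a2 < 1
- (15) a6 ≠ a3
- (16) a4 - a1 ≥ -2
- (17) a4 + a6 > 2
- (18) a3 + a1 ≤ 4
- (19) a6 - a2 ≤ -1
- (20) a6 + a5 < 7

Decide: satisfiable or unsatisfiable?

Constraints 4, 7, 8, 9, and 19 give a4 − a3 ≥ 1, a3 − a2 ≥ -1, a2 − a6 ≥ 1, a6 − a5 ≥ -1, a5 − a4 ≥ 2.
Adding all 5 inequalities: the left sides telescope to 0, and the right sides sum to 1 + (-1) + 1 + (-1) + 2 = 2. So 0 ≥ 2, which is false.

Unsatisfiable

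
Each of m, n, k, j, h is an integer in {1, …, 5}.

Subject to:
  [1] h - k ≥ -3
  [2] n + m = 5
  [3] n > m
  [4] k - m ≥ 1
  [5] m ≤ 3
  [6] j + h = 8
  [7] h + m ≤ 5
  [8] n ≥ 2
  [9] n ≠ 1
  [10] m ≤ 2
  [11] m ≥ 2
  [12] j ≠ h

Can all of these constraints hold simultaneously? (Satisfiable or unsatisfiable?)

Setting (m, n, k, j, h) = (2, 3, 3, 5, 3) satisfies everything: constraint 1: h - k = 0; constraint 2: n + m = 5; constraint 4: k - m = 1, and the others follow.

Satisfiable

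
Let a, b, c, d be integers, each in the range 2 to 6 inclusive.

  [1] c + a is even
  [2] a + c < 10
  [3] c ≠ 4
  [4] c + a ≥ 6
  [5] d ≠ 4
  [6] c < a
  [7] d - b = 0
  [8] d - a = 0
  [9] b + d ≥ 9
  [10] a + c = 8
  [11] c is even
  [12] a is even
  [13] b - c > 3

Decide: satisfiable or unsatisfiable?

The assignment a = 6, b = 6, c = 2, d = 6 works:
  constraint 2 holds since a + c = 8.
  constraint 4 holds since c + a = 8.
  constraint 7 holds since d - b = 0.
The rest check out directly.

Satisfiable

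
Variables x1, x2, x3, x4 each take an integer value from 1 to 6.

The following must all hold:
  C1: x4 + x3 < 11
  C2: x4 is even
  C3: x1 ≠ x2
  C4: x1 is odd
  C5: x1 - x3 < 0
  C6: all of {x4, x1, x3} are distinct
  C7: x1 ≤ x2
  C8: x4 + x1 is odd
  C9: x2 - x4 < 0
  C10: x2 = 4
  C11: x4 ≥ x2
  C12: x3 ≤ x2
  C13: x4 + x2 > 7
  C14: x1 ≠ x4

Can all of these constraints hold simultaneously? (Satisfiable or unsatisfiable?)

Take x1 = 3, x2 = 4, x3 = 4, x4 = 6. Then constraint 1: x4 + x3 = 10; constraint 5: x1 - x3 = -1; constraint 9: x2 - x4 = -2, and every other listed constraint is also met.

Satisfiable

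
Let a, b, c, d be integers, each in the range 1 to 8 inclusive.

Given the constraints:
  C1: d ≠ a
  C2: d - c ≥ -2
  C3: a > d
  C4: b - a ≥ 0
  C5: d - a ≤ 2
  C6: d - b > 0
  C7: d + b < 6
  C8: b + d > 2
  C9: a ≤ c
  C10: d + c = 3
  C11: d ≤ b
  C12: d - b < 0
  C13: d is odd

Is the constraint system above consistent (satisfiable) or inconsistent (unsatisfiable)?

Constraints 3, 4, and 6 give d < a, a ≤ b, b < d. Chaining: d < a ≤ b < d, which forces d < d — impossible.

Unsatisfiable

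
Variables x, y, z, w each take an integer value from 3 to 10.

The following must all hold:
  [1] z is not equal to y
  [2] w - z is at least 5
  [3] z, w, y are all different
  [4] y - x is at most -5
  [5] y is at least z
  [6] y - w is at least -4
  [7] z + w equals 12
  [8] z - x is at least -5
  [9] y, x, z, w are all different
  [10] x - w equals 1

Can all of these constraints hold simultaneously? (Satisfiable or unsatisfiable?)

Constraints 2, 4, 6, and 8 give x − y ≥ 5, y − w ≥ -4, w − z ≥ 5, z − x ≥ -5.
Adding all 4 inequalities: the left sides telescope to 0, and the right sides sum to 5 + (-4) + 5 + (-5) = 1. So 0 ≥ 1, which is false.

Unsatisfiable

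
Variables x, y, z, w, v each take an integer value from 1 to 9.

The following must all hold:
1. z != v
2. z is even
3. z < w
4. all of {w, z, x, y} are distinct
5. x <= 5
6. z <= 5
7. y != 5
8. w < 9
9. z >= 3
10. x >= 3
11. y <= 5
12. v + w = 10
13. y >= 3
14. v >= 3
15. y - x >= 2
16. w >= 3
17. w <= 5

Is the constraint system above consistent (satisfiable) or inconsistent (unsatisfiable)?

Constraints 5, 6, 9, 10, 11, 13, 16, and 17 confine each of w, z, x, y to the 3 values {3, …, 5}.
Constraint 4 requires all 4 of them to be distinct, but only 3 values are available — impossible by the pigeonhole principle.

Unsatisfiable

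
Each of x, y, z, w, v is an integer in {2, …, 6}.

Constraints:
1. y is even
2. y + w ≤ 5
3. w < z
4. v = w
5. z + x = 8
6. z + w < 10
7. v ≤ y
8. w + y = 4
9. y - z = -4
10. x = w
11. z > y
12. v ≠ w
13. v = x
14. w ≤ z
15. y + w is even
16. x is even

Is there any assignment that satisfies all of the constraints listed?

Unsatisfiable

From constraints 10 and 13, v = x = w, so v = w. But constraint 12 says v ≠ w. Contradiction.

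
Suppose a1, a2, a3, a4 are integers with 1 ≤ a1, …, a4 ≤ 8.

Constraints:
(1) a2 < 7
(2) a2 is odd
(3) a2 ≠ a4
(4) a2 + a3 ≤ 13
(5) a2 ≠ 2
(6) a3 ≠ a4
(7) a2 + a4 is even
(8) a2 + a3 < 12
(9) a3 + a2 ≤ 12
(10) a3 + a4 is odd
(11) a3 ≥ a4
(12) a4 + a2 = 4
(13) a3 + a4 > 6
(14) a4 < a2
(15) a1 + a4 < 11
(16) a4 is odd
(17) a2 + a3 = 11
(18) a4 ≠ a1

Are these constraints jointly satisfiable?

Satisfiable

Take a1 = 7, a2 = 3, a3 = 8, a4 = 1. Then constraint 4: a2 + a3 = 11; constraint 8: a2 + a3 = 11, and every other listed constraint is also met.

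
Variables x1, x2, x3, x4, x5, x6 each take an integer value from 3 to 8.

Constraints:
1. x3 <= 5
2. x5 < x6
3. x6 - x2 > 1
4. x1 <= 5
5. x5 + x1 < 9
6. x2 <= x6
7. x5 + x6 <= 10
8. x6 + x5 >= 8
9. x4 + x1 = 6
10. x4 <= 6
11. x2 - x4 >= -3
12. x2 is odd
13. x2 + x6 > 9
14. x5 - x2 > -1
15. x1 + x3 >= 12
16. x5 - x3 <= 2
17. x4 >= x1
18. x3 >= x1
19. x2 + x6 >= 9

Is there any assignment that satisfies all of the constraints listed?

From constraints 10 and 17: x1 ≤ x4 ≤ 6. From constraint 1: x3 ≤ 5. Hence x1 + x3 ≤ 11. But constraint 15 requires x1 + x3 ≥ 12, and 12 > 11. Contradiction.

Unsatisfiable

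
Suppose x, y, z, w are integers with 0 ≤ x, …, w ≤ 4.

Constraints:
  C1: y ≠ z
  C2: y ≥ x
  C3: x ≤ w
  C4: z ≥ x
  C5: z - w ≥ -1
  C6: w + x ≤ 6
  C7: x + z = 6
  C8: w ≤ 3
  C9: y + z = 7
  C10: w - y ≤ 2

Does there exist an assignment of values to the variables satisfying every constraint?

Take x = 2, y = 3, z = 4, w = 2. Then constraint 5: z - w = 2; constraint 6: w + x = 4, and every other listed constraint is also met.

Satisfiable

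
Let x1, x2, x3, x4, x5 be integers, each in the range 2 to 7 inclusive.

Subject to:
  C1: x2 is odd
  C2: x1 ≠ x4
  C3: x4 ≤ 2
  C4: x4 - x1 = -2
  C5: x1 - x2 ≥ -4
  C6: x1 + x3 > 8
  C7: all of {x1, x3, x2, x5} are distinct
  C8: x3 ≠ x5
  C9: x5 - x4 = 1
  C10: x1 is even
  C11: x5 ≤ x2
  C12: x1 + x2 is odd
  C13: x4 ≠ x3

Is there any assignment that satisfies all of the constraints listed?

Satisfiable

The assignment x1 = 4, x2 = 7, x3 = 6, x4 = 2, x5 = 3 works:
  constraint 4 holds since x4 - x1 = -2.
  constraint 5 holds since x1 - x2 = -3.
  constraint 6 holds since x1 + x3 = 10.
The rest check out directly.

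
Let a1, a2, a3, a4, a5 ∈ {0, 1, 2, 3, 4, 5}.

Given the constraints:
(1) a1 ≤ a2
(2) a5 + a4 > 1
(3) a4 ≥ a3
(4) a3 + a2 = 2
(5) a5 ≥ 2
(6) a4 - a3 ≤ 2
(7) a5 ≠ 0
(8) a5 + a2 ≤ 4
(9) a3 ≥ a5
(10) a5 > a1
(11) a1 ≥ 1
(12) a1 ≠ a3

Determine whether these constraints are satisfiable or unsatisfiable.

From constraints 5 and 9: a3 ≥ a5 ≥ 2. From constraints 1 and 11: a2 ≥ a1 ≥ 1. Hence a3 + a2 ≥ 3. But constraint 4 requires a3 + a2 = 2, and 2 < 3. Contradiction.

Unsatisfiable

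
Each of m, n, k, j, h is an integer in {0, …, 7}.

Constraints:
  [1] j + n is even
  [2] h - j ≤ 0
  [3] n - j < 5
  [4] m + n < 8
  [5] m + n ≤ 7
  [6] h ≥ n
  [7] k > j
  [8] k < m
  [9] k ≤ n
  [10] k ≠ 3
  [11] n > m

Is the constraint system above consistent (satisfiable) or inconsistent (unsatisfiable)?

Unsatisfiable

Constraints 2, 6, 7, 8, and 11 give h ≤ j, j < k, k < m, m < n, n ≤ h. Chaining: h ≤ j < k < m < n ≤ h, which forces h < h — impossible.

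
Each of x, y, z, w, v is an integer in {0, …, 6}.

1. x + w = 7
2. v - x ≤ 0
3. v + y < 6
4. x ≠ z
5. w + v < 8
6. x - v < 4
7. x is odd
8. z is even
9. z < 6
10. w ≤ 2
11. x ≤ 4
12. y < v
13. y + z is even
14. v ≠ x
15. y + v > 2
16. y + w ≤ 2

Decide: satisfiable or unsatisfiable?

From constraint 11: x ≤ 4. From constraint 10: w ≤ 2. Hence x + w ≤ 6. But constraint 1 requires x + w = 7, and 7 > 6. Contradiction.

Unsatisfiable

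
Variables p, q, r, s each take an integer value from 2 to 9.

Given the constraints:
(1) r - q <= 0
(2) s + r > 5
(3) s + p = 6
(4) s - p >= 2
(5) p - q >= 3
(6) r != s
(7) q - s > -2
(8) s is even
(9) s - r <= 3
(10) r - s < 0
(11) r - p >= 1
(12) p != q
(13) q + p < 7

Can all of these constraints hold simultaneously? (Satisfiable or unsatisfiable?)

Constraints 1, 4, 5, and 9 give p − q ≥ 3, q − r ≥ 0, r − s ≥ -3, s − p ≥ 2.
Adding all 4 inequalities: the left sides telescope to 0, and the right sides sum to 3 + 0 + (-3) + 2 = 2. So 0 ≥ 2, which is false.

Unsatisfiable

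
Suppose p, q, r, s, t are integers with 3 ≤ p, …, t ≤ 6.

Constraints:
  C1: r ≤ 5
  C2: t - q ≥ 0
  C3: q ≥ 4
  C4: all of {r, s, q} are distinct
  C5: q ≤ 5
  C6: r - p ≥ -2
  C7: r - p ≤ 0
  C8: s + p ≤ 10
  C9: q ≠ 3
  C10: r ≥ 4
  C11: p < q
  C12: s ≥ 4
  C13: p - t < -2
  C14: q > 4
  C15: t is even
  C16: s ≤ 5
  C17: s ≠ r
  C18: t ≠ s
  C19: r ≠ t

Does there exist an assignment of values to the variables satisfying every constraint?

Unsatisfiable

Constraints 1, 3, 5, 10, 12, and 16 confine each of r, s, q to the 2 values {4, 5}.
Constraint 4 requires all 3 of them to be distinct, but only 2 values are available — impossible by the pigeonhole principle.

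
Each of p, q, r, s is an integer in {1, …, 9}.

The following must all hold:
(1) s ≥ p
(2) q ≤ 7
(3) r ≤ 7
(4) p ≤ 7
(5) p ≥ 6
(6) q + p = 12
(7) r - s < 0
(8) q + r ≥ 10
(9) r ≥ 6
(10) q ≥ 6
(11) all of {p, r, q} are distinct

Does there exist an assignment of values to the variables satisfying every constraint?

Unsatisfiable

Constraints 2, 3, 4, 5, 9, and 10 confine each of p, r, q to the 2 values {6, 7}.
Constraint 11 requires all 3 of them to be distinct, but only 2 values are available — impossible by the pigeonhole principle.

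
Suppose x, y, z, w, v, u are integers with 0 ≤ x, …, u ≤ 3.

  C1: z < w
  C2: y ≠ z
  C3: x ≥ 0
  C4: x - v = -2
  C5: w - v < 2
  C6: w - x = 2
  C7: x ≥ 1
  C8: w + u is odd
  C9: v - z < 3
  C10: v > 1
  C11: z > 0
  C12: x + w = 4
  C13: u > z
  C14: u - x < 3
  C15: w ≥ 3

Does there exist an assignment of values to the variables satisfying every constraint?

Try x = 1, y = 2, z = 1, w = 3, v = 3, u = 2.
Check constraint 4: x - v = -2; constraint 5: w - v = 0. The remaining constraints are straightforward to verify.

Satisfiable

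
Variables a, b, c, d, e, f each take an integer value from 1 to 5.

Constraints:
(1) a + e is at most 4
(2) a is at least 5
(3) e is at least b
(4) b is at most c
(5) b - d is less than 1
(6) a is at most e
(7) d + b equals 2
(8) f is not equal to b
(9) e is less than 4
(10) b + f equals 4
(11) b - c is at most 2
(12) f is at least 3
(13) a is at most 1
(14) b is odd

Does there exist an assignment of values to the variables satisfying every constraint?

Unsatisfiable

From constraints 2 and 6: e ≥ a and a ≥ 5, so e ≥ 5. From constraint 9: e ≤ 3. But 3 < 5, so no value of e works.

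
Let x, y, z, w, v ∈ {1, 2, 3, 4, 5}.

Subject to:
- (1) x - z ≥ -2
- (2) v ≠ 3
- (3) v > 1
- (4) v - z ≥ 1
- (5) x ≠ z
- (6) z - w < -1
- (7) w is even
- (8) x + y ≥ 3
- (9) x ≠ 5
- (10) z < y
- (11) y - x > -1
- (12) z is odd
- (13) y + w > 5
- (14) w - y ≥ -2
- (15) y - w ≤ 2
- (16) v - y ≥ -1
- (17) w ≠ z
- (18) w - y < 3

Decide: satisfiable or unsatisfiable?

Satisfiable

Take x = 2, y = 4, z = 1, w = 4, v = 4. Then constraint 1: x - z = 1; constraint 4: v - z = 3; constraint 6: z - w = -3, and every other listed constraint is also met.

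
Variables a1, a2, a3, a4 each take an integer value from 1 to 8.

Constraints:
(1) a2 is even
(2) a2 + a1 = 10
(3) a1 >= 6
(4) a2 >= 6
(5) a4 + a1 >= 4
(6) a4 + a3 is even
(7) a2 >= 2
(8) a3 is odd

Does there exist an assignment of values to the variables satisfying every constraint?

Unsatisfiable

From constraint 4: a2 ≥ 6. From constraint 3: a1 ≥ 6. Hence a2 + a1 ≥ 12. But constraint 2 requires a2 + a1 = 10, and 10 < 12. Contradiction.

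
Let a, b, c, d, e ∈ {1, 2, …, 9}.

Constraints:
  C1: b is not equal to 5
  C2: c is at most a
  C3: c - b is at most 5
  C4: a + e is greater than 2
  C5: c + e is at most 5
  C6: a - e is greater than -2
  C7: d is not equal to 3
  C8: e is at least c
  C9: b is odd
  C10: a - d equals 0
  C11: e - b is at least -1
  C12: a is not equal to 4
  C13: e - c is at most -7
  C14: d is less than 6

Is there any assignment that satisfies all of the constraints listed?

Unsatisfiable

Constraints 3, 11, and 13 give e − b ≥ -1, b − c ≥ -5, c − e ≥ 7.
Adding all 3 inequalities: the left sides telescope to 0, and the right sides sum to (-1) + (-5) + 7 = 1. So 0 ≥ 1, which is false.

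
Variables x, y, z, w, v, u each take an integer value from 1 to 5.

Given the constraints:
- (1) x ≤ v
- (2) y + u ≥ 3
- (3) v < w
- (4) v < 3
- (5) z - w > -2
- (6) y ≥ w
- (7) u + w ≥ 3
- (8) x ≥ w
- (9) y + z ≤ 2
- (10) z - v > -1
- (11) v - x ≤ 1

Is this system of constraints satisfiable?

Constraints 1, 3, and 8 give w ≤ x, x ≤ v, v < w. Chaining: w ≤ x ≤ v < w, which forces w < w — impossible.

Unsatisfiable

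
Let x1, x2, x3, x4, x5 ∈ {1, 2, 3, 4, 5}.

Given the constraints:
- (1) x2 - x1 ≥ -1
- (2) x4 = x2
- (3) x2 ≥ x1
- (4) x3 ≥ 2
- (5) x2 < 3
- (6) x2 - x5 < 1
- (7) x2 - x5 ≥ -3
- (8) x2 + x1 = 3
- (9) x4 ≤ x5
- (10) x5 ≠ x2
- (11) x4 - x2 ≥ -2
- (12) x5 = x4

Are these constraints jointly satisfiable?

Unsatisfiable

From constraints 2 and 12, x5 = x4 = x2, so x5 = x2. But constraint 10 says x5 ≠ x2. Contradiction.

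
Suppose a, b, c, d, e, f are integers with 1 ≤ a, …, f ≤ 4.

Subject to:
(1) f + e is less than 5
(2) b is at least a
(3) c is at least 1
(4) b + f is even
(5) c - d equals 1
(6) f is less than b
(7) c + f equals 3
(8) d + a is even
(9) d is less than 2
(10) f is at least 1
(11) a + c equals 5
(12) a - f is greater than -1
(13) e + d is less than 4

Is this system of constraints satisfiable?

Satisfiable

The assignment a = 3, b = 3, c = 2, d = 1, e = 1, f = 1 works:
  constraint 1 holds since f + e = 2.
  constraint 5 holds since c - d = 1.
The rest check out directly.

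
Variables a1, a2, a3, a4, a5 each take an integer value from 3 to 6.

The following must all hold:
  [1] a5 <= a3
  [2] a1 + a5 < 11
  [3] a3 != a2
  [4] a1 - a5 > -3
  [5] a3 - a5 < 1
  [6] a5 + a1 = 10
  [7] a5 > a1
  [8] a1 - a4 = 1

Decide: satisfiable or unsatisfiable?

One satisfying assignment is a1 = 4, a2 = 4, a3 = 6, a4 = 3, a5 = 6.
For the less obvious constraints — constraint 2: a1 + a5 = 10; constraint 4: a1 - a5 = -2 — and the others hold by inspection.

Satisfiable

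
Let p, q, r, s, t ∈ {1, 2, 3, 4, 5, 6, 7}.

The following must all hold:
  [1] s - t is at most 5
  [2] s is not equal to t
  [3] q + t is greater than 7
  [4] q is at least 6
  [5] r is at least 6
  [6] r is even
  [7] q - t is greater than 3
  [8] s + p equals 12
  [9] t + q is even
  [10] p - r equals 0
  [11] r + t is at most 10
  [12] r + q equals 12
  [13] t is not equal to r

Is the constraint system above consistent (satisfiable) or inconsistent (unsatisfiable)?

Take p = 6, q = 6, r = 6, s = 6, t = 2. Then constraint 1: s - t = 4; constraint 3: q + t = 8, and every other listed constraint is also met.

Satisfiable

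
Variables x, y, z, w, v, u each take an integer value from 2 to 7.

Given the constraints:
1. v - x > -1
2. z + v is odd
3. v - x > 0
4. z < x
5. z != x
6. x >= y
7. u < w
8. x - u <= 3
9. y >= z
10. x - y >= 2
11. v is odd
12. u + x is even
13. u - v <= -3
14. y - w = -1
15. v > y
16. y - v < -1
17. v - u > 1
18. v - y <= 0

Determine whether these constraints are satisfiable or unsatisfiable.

Constraints 8, 10, 13, and 18 give x − y ≥ 2, y − v ≥ 0, v − u ≥ 3, u − x ≥ -3.
Adding all 4 inequalities: the left sides telescope to 0, and the right sides sum to 2 + 0 + 3 + (-3) = 2. So 0 ≥ 2, which is false.

Unsatisfiable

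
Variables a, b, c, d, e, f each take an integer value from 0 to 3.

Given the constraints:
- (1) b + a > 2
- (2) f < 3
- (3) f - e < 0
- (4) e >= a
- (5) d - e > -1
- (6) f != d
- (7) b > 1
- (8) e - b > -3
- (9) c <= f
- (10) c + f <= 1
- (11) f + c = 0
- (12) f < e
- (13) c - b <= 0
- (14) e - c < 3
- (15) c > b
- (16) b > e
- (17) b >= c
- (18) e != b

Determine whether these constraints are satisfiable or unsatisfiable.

Constraints 9, 12, 15, and 16 give f < e, e < b, b < c, c ≤ f. Chaining: f < e < b < c ≤ f, which forces f < f — impossible.

Unsatisfiable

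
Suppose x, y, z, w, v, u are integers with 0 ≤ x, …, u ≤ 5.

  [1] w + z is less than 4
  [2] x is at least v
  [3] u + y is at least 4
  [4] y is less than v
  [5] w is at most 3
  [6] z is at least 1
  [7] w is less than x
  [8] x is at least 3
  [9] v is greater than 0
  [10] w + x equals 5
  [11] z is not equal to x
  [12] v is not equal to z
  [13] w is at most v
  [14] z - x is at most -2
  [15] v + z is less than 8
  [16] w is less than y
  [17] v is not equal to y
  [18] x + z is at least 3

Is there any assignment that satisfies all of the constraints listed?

One satisfying assignment is x = 4, y = 3, z = 2, w = 1, v = 4, u = 4.
For the less obvious constraints — constraint 1: w + z = 3; constraint 3: u + y = 7 — and the others hold by inspection.

Satisfiable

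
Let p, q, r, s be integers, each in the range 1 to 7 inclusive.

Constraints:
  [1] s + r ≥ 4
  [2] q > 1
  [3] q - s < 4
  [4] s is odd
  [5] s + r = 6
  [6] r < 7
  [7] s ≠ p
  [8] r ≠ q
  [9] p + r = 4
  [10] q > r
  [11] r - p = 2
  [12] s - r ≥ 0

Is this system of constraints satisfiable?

One satisfying assignment is p = 1, q = 6, r = 3, s = 3.
For the less obvious constraints — constraint 1: s + r = 6; constraint 3: q - s = 3 — and the others hold by inspection.

Satisfiable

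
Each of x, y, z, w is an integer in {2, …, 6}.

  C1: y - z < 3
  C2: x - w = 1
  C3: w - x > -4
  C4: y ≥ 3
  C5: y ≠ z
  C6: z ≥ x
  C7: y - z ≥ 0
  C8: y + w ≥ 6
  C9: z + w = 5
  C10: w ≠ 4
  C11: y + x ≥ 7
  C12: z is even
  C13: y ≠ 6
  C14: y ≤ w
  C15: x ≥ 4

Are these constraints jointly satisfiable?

From constraints 6 and 15: z ≥ x ≥ 4. From constraints 4 and 14: w ≥ y ≥ 3. Hence z + w ≥ 7. But constraint 9 requires z + w = 5, and 5 < 7. Contradiction.

Unsatisfiable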